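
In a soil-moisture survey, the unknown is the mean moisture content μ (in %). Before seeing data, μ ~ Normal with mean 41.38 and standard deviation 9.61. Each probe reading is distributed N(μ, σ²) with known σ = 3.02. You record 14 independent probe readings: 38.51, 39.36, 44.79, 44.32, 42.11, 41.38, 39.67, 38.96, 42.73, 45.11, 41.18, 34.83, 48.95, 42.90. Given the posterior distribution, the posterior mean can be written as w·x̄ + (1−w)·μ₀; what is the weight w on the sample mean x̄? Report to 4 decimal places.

For Normal data with known variance σ², a Normal(μ₀, σ₀²) prior on μ is conjugate. Posterior precision = 1/σ₀² + n/σ²; posterior mean is the precision-weighted average of μ₀ and x̄.
σ₀² = 9.61² = 92.3521, σ² = 3.02² = 9.1204. Prior precision 1/σ₀² = 1/92.3521; data precision n/σ² = 14/9.1204.
w = (n/σ²)/(1/σ₀² + n/σ²) = n·σ₀²/(σ² + n·σ₀²) = 14·92.3521/(9.1204 + 14·92.3521) = 1292.9294/1302.0498 = 0.9930.

0.9930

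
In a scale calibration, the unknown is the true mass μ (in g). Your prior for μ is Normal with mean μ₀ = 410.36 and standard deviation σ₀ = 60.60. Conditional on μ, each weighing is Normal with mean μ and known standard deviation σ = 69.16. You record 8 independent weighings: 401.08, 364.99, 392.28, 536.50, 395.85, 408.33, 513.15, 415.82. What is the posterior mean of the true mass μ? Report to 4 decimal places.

425.9602

For Normal data with known variance σ², a Normal(μ₀, σ₀²) prior on μ is conjugate. Posterior precision = 1/σ₀² + n/σ²; posterior mean is the precision-weighted average of μ₀ and x̄.
Σxᵢ = 401.08 + 364.99 + 392.28 + 536.50 + 395.85 + 408.33 + 513.15 + 415.82 = 3428, so n·x̄ = 3428.
σ₀² = 60.60² = 3672.36, σ² = 69.16² = 4783.1056; σ² + n·σ₀² = 4783.1056 + 8·3672.36 = 34161.9856.
Posterior mean = (μ₀/σ₀² + n·x̄/σ²)/(1/σ₀² + n/σ²) = (σ²·μ₀ + σ₀²·n·x̄)/(σ² + n·σ₀²) = (4783.1056·410.36 + 3672.36·3428)/34161.9856 = 14551645.294016/34161.9856 = 425.9602.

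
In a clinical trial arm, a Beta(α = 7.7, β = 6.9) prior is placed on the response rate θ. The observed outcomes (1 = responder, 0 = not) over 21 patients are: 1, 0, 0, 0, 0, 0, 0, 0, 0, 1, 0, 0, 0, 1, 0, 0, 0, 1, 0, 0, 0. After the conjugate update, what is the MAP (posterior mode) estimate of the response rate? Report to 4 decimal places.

The Beta prior is conjugate to a Binomial/Bernoulli likelihood; the update adds successes to α and failures to β.
Posterior: Beta(α+k, β+n−k) = Beta(7.7+4, 6.9+17) = Beta(11.7, 23.9).
Mode of Beta(a,b) for a,b>1 is (a−1)/(a+b−2) = 10.7/33.6 = 0.3185.

0.3185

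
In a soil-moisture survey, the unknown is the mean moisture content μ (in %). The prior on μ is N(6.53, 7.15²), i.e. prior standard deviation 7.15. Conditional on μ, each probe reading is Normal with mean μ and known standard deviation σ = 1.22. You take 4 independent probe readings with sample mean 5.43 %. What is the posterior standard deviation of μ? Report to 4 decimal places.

For Normal data with known variance σ², a Normal(μ₀, σ₀²) prior on μ is conjugate. Posterior precision = 1/σ₀² + n/σ²; posterior mean is the precision-weighted average of μ₀ and x̄.
σ₀² = 7.15² = 51.1225, σ² = 1.22² = 1.4884; σ² + n·σ₀² = 1.4884 + 4·51.1225 = 205.9784.
Posterior precision = 1/σ₀² + n/σ² = 1/51.1225 + 4/1.4884 = (σ² + n·σ₀²)/(σ₀²σ²) = 205.9784/(51.1225·1.4884); posterior variance σₙ² = σ₀²σ²/(σ² + n·σ₀²) = 51.1225·1.4884/205.9784 = 0.369411.
Posterior SD = √σₙ² = √(51.1225·1.4884/205.9784) = 0.6078.

0.6078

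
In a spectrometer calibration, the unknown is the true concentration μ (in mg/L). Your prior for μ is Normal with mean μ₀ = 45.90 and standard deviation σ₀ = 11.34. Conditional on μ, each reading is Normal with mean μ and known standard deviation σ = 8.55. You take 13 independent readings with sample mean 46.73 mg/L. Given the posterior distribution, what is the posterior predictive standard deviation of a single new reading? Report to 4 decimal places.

8.8595

For Normal data with known variance σ², a Normal(μ₀, σ₀²) prior on μ is conjugate. Posterior precision = 1/σ₀² + n/σ²; posterior mean is the precision-weighted average of μ₀ and x̄.
σ₀² = 11.34² = 128.5956, σ² = 8.55² = 73.1025; σ² + n·σ₀² = 73.1025 + 13·128.5956 = 1744.8453.
Posterior precision = 1/σ₀² + n/σ² = 1/128.5956 + 13/73.1025 = (σ² + n·σ₀²)/(σ₀²σ²) = 1744.8453/(128.5956·73.1025); posterior variance σₙ² = σ₀²σ²/(σ² + n·σ₀²) = 128.5956·73.1025/1744.8453 = 5.387675.
Predictive variance for one new observation = σₙ² + σ² = 128.5956·73.1025/1744.8453 + 73.1025 = σ²·(σ₀² + 1744.8453)/1744.8453 = 73.1025·1873.4409/1744.8453 = 78.490175; SD = √(73.1025·1873.4409/1744.8453) = 8.8595.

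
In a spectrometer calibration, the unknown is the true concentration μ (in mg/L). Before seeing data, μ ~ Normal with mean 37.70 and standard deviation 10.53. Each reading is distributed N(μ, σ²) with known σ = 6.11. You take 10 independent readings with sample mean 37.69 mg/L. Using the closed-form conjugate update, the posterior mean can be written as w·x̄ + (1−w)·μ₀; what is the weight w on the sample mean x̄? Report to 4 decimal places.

0.9674

For Normal data with known variance σ², a Normal(μ₀, σ₀²) prior on μ is conjugate. Posterior precision = 1/σ₀² + n/σ²; posterior mean is the precision-weighted average of μ₀ and x̄.
σ₀² = 10.53² = 110.8809, σ² = 6.11² = 37.3321. Prior precision 1/σ₀² = 1/110.8809; data precision n/σ² = 10/37.3321.
w = (n/σ²)/(1/σ₀² + n/σ²) = n·σ₀²/(σ² + n·σ₀²) = 10·110.8809/(37.3321 + 10·110.8809) = 1108.809/1146.1411 = 0.9674.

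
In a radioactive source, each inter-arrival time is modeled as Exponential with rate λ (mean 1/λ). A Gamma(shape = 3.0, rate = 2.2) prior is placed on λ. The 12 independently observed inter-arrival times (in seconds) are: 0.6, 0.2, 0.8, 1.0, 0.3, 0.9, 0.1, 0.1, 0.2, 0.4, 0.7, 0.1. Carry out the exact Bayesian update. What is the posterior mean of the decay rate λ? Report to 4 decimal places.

With a Gamma(shape α, rate β) prior on the exponential rate λ, the posterior after n observations with total T = Σxᵢ is Gamma(α+n, β+T).
Sum of observations T = 5.4 seconds; n = 12.
Posterior: Gamma(3.0+12, 2.2+5.4) = Gamma(15.0, 7.6).
Posterior mean of λ = α/β = 15.0/7.6 = 1.9737.

1.9737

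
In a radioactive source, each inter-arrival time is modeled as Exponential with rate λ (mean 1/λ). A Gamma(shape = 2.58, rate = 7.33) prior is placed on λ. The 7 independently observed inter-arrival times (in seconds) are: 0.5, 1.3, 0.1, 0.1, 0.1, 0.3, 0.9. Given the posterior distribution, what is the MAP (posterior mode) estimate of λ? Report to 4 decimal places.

With a Gamma(shape α, rate β) prior on the exponential rate λ, the posterior after n observations with total T = Σxᵢ is Gamma(α+n, β+T).
Sum of observations T = 3.3 seconds; n = 7.
Posterior: Gamma(2.58+7, 7.33+3.3) = Gamma(9.58, 10.63).
Mode = (α−1)/β = 0.8071.

0.8071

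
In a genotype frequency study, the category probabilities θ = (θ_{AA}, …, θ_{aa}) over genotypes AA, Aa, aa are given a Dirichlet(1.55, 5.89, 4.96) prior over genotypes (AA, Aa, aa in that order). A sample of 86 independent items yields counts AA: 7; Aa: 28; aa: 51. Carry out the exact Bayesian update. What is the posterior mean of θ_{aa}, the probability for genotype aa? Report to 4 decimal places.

The Dirichlet prior is conjugate to the Multinomial likelihood: each posterior αⱼ = prior αⱼ + observed count nⱼ.
Posterior concentration: (8.55, 33.89, 55.96), total = 98.40.
E[θ_{aa}|data] = α_{aa}/Σα = 55.96/98.40 = 0.5687.

0.5687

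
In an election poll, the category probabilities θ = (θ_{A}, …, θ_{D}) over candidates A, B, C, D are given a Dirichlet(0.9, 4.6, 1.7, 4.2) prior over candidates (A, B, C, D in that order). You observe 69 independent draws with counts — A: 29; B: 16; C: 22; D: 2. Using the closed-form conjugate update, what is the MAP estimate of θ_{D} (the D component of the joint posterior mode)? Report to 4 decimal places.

The Dirichlet prior is conjugate to the Multinomial likelihood: each posterior αⱼ = prior αⱼ + observed count nⱼ.
Posterior concentration: (29.9, 20.6, 23.7, 6.2), total = 80.4.
Joint mode component: (α_{D}−1)/(Σα−K) = 5.2/76.4 = 0.0681.

0.0681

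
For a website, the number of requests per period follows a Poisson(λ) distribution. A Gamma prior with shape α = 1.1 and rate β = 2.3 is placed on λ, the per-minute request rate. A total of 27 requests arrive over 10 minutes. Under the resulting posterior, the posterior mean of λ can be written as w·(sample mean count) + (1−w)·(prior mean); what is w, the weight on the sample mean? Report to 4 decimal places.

0.8130

With a Gamma(shape α, rate β) prior, the Poisson likelihood is conjugate: the posterior is Gamma(α + ΣXᵢ, β + n).
Posterior mean = (α₀+S)/(β₀+n) = [n/(β₀+n)]·(S/n) + [β₀/(β₀+n)]·(α₀/β₀), so only n and β₀ enter the weight.
Weight on data w = n/(β₀+n) = 10/(2.3+10) = 10/12.3 = 0.8130.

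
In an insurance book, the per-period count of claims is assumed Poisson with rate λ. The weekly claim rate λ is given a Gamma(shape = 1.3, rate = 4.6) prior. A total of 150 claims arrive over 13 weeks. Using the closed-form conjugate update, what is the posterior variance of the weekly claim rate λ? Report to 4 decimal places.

0.4884

With a Gamma(shape α, rate β) prior, the Poisson likelihood is conjugate: the posterior is Gamma(α + ΣXᵢ, β + n).
Posterior: Gamma(α+S, β+n) = Gamma(1.3+150, 4.6+13) = Gamma(151.3, 17.6).
Var = α/β² = 151.3/17.6² = 0.4884.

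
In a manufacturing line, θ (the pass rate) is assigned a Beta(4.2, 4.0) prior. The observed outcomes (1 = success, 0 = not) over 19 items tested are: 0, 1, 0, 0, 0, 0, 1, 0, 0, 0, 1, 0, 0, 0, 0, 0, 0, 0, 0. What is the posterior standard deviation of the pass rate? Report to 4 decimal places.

The Beta prior is conjugate to a Binomial/Bernoulli likelihood; the update adds successes to α and failures to β.
Posterior: Beta(α+k, β+n−k) = Beta(4.2+3, 4.0+16) = Beta(7.2, 20.0).
Var = αβ/((α+β)²(α+β+1)) = 7.2·20.0/(27.2²·28.2) = 0.00690201; SD = √0.00690201 = 0.0831.

0.0831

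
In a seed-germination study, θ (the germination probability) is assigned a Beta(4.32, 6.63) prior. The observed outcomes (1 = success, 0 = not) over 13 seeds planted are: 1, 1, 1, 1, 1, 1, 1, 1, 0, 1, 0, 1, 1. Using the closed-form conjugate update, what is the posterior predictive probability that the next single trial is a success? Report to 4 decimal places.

0.6397

The Beta prior is conjugate to a Binomial/Bernoulli likelihood; the update adds successes to α and failures to β.
Posterior: Beta(α+k, β+n−k) = Beta(4.32+11, 6.63+2) = Beta(15.32, 8.63).
For a single future Bernoulli trial, P(success | data) = α/(α+β) = 0.6397.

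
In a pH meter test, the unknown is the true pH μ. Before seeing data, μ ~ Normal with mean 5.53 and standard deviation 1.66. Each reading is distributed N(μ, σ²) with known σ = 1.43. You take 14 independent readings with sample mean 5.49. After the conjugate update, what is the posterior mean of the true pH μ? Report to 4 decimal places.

For Normal data with known variance σ², a Normal(μ₀, σ₀²) prior on μ is conjugate. Posterior precision = 1/σ₀² + n/σ²; posterior mean is the precision-weighted average of μ₀ and x̄.
n·x̄ = 14·5.49 = 76.86.
σ₀² = 1.66² = 2.7556, σ² = 1.43² = 2.0449; σ² + n·σ₀² = 2.0449 + 14·2.7556 = 40.6233.
Posterior mean = (μ₀/σ₀² + n·x̄/σ²)/(1/σ₀² + n/σ²) = (σ²·μ₀ + σ₀²·n·x̄)/(σ² + n·σ₀²) = (2.0449·5.53 + 2.7556·76.86)/40.6233 = 223.103713/40.6233 = 5.4920.

5.4920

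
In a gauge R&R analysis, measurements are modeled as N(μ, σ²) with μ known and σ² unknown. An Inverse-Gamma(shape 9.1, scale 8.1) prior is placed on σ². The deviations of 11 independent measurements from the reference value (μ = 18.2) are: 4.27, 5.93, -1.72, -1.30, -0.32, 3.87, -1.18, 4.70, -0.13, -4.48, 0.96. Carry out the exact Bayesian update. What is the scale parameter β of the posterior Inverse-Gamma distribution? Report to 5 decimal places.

66.90840

With known mean μ and an Inverse-Gamma(α, β) prior on σ², the Normal likelihood is conjugate: posterior is Inv-Gamma(α + n/2, β + Σ(xᵢ−μ)²/2).
Σ(xᵢ−μ)² = (4.27)² + (5.93)² + (-1.72)² + (-1.30)² + (-0.32)² + (3.87)² + (-1.18)² + (4.70)² + (-0.13)² + (-4.48)² + (0.96)² = 117.6168.
Posterior: Inv-Gamma(9.1 + 11/2, 8.1 + 117.6168/2) = Inv-Gamma(14.60, 66.90840).
Posterior β = 66.90840.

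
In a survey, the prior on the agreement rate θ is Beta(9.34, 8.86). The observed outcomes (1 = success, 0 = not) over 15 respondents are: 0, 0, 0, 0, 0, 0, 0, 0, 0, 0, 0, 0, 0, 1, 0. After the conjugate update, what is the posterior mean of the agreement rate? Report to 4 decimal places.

0.3114

The Beta prior is conjugate to a Binomial/Bernoulli likelihood; the update adds successes to α and failures to β.
Posterior: Beta(α+k, β+n−k) = Beta(9.34+1, 8.86+14) = Beta(10.34, 22.86).
Posterior mean = α/(α+β) = 10.34/33.20 = 0.3114.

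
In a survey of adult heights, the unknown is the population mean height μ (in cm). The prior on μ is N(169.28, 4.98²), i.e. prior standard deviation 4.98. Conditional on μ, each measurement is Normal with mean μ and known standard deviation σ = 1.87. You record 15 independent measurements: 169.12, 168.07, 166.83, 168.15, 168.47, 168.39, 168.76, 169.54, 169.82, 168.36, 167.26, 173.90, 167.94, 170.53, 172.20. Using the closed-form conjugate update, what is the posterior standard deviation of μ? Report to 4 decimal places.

0.4806

For Normal data with known variance σ², a Normal(μ₀, σ₀²) prior on μ is conjugate. Posterior precision = 1/σ₀² + n/σ²; posterior mean is the precision-weighted average of μ₀ and x̄.
σ₀² = 4.98² = 24.8004, σ² = 1.87² = 3.4969; σ² + n·σ₀² = 3.4969 + 15·24.8004 = 375.5029.
Posterior precision = 1/σ₀² + n/σ² = 1/24.8004 + 15/3.4969 = (σ² + n·σ₀²)/(σ₀²σ²) = 375.5029/(24.8004·3.4969); posterior variance σₙ² = σ₀²σ²/(σ² + n·σ₀²) = 24.8004·3.4969/375.5029 = 0.230956.
Posterior SD = √σₙ² = √(24.8004·3.4969/375.5029) = 0.4806.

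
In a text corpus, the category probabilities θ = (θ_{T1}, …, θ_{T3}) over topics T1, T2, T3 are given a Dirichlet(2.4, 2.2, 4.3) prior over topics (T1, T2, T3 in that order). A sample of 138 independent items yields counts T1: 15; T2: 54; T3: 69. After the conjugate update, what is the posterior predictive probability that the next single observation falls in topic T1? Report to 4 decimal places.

0.1184

The Dirichlet prior is conjugate to the Multinomial likelihood: each posterior αⱼ = prior αⱼ + observed count nⱼ.
Posterior concentration: (17.4, 56.2, 73.3), total = 146.9.
P(next = T1 | data) = α_{T1}/Σα = 0.1184.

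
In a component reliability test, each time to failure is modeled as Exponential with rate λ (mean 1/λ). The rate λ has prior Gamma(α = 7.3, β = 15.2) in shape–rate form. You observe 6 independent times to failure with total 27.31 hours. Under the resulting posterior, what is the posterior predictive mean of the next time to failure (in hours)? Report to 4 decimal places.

With a Gamma(shape α, rate β) prior on the exponential rate λ, the posterior after n observations with total T = Σxᵢ is Gamma(α+n, β+T).
Posterior: Gamma(7.3+6, 15.2+27.31) = Gamma(13.3, 42.51).
The predictive distribution for the next observation is Lomax; its mean is β/(α−1) = 42.51/12.3 = 3.4561.

3.4561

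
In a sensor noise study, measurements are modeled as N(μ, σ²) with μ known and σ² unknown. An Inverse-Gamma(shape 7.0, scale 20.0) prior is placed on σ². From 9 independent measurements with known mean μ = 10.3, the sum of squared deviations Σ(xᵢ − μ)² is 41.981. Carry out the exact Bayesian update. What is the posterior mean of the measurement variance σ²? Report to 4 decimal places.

3.9039

With known mean μ and an Inverse-Gamma(α, β) prior on σ², the Normal likelihood is conjugate: posterior is Inv-Gamma(α + n/2, β + Σ(xᵢ−μ)²/2).
Posterior: Inv-Gamma(7.0 + 9/2, 20.0 + 41.981/2) = Inv-Gamma(11.50, 40.9905).
E[σ²|data] = β/(α−1) = 40.9905/10.50 = 3.9039.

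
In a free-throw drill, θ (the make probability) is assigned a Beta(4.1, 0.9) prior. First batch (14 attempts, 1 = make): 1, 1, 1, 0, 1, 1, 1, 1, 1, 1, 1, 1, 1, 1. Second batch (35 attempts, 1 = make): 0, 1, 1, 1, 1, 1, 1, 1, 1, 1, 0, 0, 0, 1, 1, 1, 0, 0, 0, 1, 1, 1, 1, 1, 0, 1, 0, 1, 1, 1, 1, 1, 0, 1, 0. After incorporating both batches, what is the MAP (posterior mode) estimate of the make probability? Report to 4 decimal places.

0.7712

The Beta prior is conjugate to a Binomial/Bernoulli likelihood; the update adds successes to α and failures to β.
After batch 1: Beta(4.1+13, 0.9+1) = Beta(17.1, 1.9).
After batch 2: Beta(17.1+24, 1.9+11) = Beta(41.1, 12.9).
Mode of Beta(a,b) for a,b>1 is (a−1)/(a+b−2) = 40.1/52.0 = 0.7712.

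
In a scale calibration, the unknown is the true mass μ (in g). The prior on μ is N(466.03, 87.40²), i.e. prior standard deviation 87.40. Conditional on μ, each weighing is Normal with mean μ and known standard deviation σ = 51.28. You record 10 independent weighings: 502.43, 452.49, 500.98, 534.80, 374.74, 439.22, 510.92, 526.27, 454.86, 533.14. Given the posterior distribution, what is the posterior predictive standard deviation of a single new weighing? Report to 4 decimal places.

For Normal data with known variance σ², a Normal(μ₀, σ₀²) prior on μ is conjugate. Posterior precision = 1/σ₀² + n/σ²; posterior mean is the precision-weighted average of μ₀ and x̄.
σ₀² = 87.40² = 7638.76, σ² = 51.28² = 2629.6384; σ² + n·σ₀² = 2629.6384 + 10·7638.76 = 79017.2384.
Posterior precision = 1/σ₀² + n/σ² = 1/7638.76 + 10/2629.6384 = (σ² + n·σ₀²)/(σ₀²σ²) = 79017.2384/(7638.76·2629.6384); posterior variance σₙ² = σ₀²σ²/(σ² + n·σ₀²) = 7638.76·2629.6384/79017.2384 = 254.212587.
Predictive variance for one new observation = σₙ² + σ² = 7638.76·2629.6384/79017.2384 + 2629.6384 = σ²·(σ₀² + 79017.2384)/79017.2384 = 2629.6384·86655.9984/79017.2384 = 2883.850987; SD = √(2629.6384·86655.9984/79017.2384) = 53.7015.

53.7015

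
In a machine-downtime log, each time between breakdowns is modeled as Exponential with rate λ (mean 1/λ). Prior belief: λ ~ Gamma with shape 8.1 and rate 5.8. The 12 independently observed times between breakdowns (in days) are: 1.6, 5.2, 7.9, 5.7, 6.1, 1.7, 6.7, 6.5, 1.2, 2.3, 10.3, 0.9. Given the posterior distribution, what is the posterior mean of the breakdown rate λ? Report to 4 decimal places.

With a Gamma(shape α, rate β) prior on the exponential rate λ, the posterior after n observations with total T = Σxᵢ is Gamma(α+n, β+T).
Sum of observations T = 56.1 days; n = 12.
Posterior: Gamma(8.1+12, 5.8+56.1) = Gamma(20.1, 61.9).
Posterior mean of λ = α/β = 20.1/61.9 = 0.3247.

0.3247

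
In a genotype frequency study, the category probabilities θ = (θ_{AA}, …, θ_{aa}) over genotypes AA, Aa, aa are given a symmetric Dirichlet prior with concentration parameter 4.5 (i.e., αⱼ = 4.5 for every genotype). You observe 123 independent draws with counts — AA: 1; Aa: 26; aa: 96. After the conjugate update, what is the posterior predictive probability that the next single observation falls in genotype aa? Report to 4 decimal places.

0.7363

The Dirichlet prior is conjugate to the Multinomial likelihood: each posterior αⱼ = prior αⱼ + observed count nⱼ.
Posterior concentration: (5.5, 30.5, 100.5), total = 136.5.
P(next = aa | data) = α_{aa}/Σα = 0.7363.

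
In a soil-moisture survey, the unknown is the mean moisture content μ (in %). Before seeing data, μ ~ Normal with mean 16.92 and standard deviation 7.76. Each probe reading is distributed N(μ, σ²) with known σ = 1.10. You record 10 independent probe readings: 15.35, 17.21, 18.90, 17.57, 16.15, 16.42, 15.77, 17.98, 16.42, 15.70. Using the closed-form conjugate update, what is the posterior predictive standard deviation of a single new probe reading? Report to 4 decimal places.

For Normal data with known variance σ², a Normal(μ₀, σ₀²) prior on μ is conjugate. Posterior precision = 1/σ₀² + n/σ²; posterior mean is the precision-weighted average of μ₀ and x̄.
σ₀² = 7.76² = 60.2176, σ² = 1.10² = 1.21; σ² + n·σ₀² = 1.21 + 10·60.2176 = 603.386.
Posterior precision = 1/σ₀² + n/σ² = 1/60.2176 + 10/1.21 = (σ² + n·σ₀²)/(σ₀²σ²) = 603.386/(60.2176·1.21); posterior variance σₙ² = σ₀²σ²/(σ² + n·σ₀²) = 60.2176·1.21/603.386 = 0.120757.
Predictive variance for one new observation = σₙ² + σ² = 60.2176·1.21/603.386 + 1.21 = σ²·(σ₀² + 603.386)/603.386 = 1.21·663.6036/603.386 = 1.330757; SD = √(1.21·663.6036/603.386) = 1.1536.

1.1536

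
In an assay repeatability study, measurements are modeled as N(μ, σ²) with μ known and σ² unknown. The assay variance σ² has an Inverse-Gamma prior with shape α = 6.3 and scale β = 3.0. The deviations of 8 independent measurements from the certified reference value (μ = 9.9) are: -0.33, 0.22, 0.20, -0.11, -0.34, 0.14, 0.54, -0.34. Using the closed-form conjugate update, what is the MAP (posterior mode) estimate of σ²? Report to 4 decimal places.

With known mean μ and an Inverse-Gamma(α, β) prior on σ², the Normal likelihood is conjugate: posterior is Inv-Gamma(α + n/2, β + Σ(xᵢ−μ)²/2).
Σ(xᵢ−μ)² = (-0.33)² + (0.22)² + (0.20)² + (-0.11)² + (-0.34)² + (0.14)² + (0.54)² + (-0.34)² = 0.7518.
Posterior: Inv-Gamma(6.3 + 8/2, 3.0 + 0.7518/2) = Inv-Gamma(10.30, 3.37590).
Mode = β/(α+1) = 3.37590/11.30 = 0.2988.

0.2988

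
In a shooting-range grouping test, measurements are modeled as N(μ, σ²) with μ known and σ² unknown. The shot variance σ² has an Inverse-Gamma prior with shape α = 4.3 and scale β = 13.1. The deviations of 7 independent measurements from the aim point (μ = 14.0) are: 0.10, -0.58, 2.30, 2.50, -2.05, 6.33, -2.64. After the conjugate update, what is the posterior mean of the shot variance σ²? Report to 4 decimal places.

With known mean μ and an Inverse-Gamma(α, β) prior on σ², the Normal likelihood is conjugate: posterior is Inv-Gamma(α + n/2, β + Σ(xᵢ−μ)²/2).
Σ(xᵢ−μ)² = (0.10)² + (-0.58)² + (2.30)² + (2.50)² + (-2.05)² + (6.33)² + (-2.64)² = 63.1274.
Posterior: Inv-Gamma(4.3 + 7/2, 13.1 + 63.1274/2) = Inv-Gamma(7.80, 44.66370).
E[σ²|data] = β/(α−1) = 44.66370/6.80 = 6.5682.

6.5682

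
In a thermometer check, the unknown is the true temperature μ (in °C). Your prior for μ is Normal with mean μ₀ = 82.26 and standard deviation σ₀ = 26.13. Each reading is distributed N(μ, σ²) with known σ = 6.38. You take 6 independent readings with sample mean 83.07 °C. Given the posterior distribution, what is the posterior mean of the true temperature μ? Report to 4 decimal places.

83.0620

For Normal data with known variance σ², a Normal(μ₀, σ₀²) prior on μ is conjugate. Posterior precision = 1/σ₀² + n/σ²; posterior mean is the precision-weighted average of μ₀ and x̄.
n·x̄ = 6·83.07 = 498.42.
σ₀² = 26.13² = 682.7769, σ² = 6.38² = 40.7044; σ² + n·σ₀² = 40.7044 + 6·682.7769 = 4137.3658.
Posterior mean = (μ₀/σ₀² + n·x̄/σ²)/(1/σ₀² + n/σ²) = (σ²·μ₀ + σ₀²·n·x̄)/(σ² + n·σ₀²) = (40.7044·82.26 + 682.7769·498.42)/4137.3658 = 343658.006442/4137.3658 = 83.0620.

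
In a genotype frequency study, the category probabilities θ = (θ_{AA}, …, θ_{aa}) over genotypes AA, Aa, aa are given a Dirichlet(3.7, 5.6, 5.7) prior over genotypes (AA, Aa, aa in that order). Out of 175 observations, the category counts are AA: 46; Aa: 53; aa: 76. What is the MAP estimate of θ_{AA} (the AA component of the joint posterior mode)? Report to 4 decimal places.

0.2604

The Dirichlet prior is conjugate to the Multinomial likelihood: each posterior αⱼ = prior αⱼ + observed count nⱼ.
Posterior concentration: (49.7, 58.6, 81.7), total = 190.0.
Joint mode component: (α_{AA}−1)/(Σα−K) = 48.7/187.0 = 0.2604.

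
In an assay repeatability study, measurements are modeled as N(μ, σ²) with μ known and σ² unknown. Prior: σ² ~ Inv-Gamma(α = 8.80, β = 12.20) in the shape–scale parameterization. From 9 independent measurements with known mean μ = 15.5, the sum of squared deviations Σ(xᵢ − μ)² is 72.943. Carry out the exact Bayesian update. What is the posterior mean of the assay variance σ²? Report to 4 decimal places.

With known mean μ and an Inverse-Gamma(α, β) prior on σ², the Normal likelihood is conjugate: posterior is Inv-Gamma(α + n/2, β + Σ(xᵢ−μ)²/2).
Posterior: Inv-Gamma(8.80 + 9/2, 12.20 + 72.943/2) = Inv-Gamma(13.30, 48.6715).
E[σ²|data] = β/(α−1) = 48.6715/12.30 = 3.9570.

3.9570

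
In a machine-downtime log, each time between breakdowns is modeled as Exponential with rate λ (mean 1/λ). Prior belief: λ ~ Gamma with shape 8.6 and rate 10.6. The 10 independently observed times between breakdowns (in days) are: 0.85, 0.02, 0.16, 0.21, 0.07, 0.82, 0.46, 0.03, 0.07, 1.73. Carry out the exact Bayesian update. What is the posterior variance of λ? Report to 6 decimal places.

With a Gamma(shape α, rate β) prior on the exponential rate λ, the posterior after n observations with total T = Σxᵢ is Gamma(α+n, β+T).
Sum of observations T = 4.42 days; n = 10.
Posterior: Gamma(8.6+10, 10.6+4.42) = Gamma(18.6, 15.02).
Var = α/β² = 0.082447.

0.082447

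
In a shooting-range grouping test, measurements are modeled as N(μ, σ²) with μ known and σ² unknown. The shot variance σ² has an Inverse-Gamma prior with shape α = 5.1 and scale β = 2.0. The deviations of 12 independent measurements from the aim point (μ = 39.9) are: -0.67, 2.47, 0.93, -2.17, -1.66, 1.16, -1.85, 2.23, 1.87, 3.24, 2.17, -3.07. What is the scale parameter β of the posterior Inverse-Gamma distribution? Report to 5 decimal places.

28.37425

With known mean μ and an Inverse-Gamma(α, β) prior on σ², the Normal likelihood is conjugate: posterior is Inv-Gamma(α + n/2, β + Σ(xᵢ−μ)²/2).
Σ(xᵢ−μ)² = (-0.67)² + (2.47)² + (0.93)² + (-2.17)² + (-1.66)² + (1.16)² + (-1.85)² + (2.23)² + (1.87)² + (3.24)² + (2.17)² + (-3.07)² = 52.7485.
Posterior: Inv-Gamma(5.1 + 12/2, 2.0 + 52.7485/2) = Inv-Gamma(11.10, 28.37425).
Posterior β = 28.37425.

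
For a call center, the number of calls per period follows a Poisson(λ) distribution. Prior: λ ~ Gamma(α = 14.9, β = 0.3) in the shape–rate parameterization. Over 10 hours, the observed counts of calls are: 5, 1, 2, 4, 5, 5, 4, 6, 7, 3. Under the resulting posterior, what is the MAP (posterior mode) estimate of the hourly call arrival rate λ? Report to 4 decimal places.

5.4272

With a Gamma(shape α, rate β) prior, the Poisson likelihood is conjugate: the posterior is Gamma(α + ΣXᵢ, β + n).
Sum of counts S = 42 over n = 10 hours.
Posterior: Gamma(α+S, β+n) = Gamma(14.9+42, 0.3+10) = Gamma(56.9, 10.3).
Mode of Gamma(α,β) for α≥1 is (α−1)/β = 55.9/10.3 = 5.4272.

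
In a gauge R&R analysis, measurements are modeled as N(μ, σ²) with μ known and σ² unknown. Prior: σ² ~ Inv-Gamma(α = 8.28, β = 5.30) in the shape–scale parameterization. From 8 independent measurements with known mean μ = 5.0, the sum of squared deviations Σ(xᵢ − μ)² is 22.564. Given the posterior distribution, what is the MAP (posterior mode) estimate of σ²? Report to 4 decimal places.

1.2486

With known mean μ and an Inverse-Gamma(α, β) prior on σ², the Normal likelihood is conjugate: posterior is Inv-Gamma(α + n/2, β + Σ(xᵢ−μ)²/2).
Posterior: Inv-Gamma(8.28 + 8/2, 5.30 + 22.564/2) = Inv-Gamma(12.28, 16.5820).
Mode = β/(α+1) = 16.5820/13.28 = 1.2486.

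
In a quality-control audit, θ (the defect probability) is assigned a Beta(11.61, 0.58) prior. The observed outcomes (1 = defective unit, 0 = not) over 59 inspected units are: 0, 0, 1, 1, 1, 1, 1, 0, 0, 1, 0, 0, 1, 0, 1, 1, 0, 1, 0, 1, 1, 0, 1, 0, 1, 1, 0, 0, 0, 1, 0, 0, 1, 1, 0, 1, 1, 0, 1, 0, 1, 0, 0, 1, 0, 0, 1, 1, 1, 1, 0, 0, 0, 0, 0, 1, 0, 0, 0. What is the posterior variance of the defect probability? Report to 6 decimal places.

The Beta prior is conjugate to a Binomial/Bernoulli likelihood; the update adds successes to α and failures to β.
Posterior: Beta(α+k, β+n−k) = Beta(11.61+28, 0.58+31) = Beta(39.61, 31.58).
Var = αβ/((α+β)²(α+β+1)) = 39.61·31.58/(71.19²·72.19) = 0.003419.

0.003419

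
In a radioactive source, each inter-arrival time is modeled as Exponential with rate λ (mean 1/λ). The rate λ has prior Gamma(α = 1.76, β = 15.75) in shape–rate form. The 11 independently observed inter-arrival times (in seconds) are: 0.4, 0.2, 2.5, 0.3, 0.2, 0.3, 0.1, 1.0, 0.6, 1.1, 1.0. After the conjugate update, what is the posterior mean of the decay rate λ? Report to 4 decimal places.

0.5441

With a Gamma(shape α, rate β) prior on the exponential rate λ, the posterior after n observations with total T = Σxᵢ is Gamma(α+n, β+T).
Sum of observations T = 7.7 seconds; n = 11.
Posterior: Gamma(1.76+11, 15.75+7.7) = Gamma(12.76, 23.45).
Posterior mean of λ = α/β = 12.76/23.45 = 0.5441.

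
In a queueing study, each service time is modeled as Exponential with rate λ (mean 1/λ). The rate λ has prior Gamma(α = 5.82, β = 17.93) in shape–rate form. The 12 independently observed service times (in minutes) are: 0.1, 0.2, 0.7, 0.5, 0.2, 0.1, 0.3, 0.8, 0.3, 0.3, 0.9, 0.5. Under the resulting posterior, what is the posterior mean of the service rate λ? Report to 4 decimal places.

0.7806

With a Gamma(shape α, rate β) prior on the exponential rate λ, the posterior after n observations with total T = Σxᵢ is Gamma(α+n, β+T).
Sum of observations T = 4.9 minutes; n = 12.
Posterior: Gamma(5.82+12, 17.93+4.9) = Gamma(17.82, 22.83).
Posterior mean of λ = α/β = 17.82/22.83 = 0.7806.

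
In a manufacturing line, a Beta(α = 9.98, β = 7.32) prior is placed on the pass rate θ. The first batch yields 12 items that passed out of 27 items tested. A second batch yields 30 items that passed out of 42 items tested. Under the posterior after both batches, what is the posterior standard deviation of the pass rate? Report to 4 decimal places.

0.0524

The Beta prior is conjugate to a Binomial/Bernoulli likelihood; the update adds successes to α and failures to β.
After batch 1: Beta(9.98+12, 7.32+15) = Beta(21.98, 22.32).
After batch 2: Beta(21.98+30, 22.32+12) = Beta(51.98, 34.32).
Var = αβ/((α+β)²(α+β+1)) = 51.98·34.32/(86.30²·87.30) = 0.00274377; SD = √0.00274377 = 0.0524.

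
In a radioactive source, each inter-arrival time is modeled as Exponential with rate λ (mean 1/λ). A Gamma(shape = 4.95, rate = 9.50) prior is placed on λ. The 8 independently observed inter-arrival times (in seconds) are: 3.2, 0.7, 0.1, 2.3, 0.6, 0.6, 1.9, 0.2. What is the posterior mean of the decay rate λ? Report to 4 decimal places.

With a Gamma(shape α, rate β) prior on the exponential rate λ, the posterior after n observations with total T = Σxᵢ is Gamma(α+n, β+T).
Sum of observations T = 9.6 seconds; n = 8.
Posterior: Gamma(4.95+8, 9.50+9.6) = Gamma(12.95, 19.10).
Posterior mean of λ = α/β = 12.95/19.10 = 0.6780.

0.6780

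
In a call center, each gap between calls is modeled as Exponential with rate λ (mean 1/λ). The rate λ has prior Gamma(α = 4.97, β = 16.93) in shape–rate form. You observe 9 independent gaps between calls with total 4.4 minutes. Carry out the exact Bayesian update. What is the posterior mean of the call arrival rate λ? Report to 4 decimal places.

0.6549

With a Gamma(shape α, rate β) prior on the exponential rate λ, the posterior after n observations with total T = Σxᵢ is Gamma(α+n, β+T).
Posterior: Gamma(4.97+9, 16.93+4.4) = Gamma(13.97, 21.33).
Posterior mean of λ = α/β = 13.97/21.33 = 0.6549.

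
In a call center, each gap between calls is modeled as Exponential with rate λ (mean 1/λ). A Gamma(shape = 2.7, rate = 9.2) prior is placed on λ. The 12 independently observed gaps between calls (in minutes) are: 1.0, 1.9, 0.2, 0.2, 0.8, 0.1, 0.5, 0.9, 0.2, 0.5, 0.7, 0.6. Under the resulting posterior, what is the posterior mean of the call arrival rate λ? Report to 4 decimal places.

With a Gamma(shape α, rate β) prior on the exponential rate λ, the posterior after n observations with total T = Σxᵢ is Gamma(α+n, β+T).
Sum of observations T = 7.6 minutes; n = 12.
Posterior: Gamma(2.7+12, 9.2+7.6) = Gamma(14.7, 16.8).
Posterior mean of λ = α/β = 14.7/16.8 = 0.8750.

0.8750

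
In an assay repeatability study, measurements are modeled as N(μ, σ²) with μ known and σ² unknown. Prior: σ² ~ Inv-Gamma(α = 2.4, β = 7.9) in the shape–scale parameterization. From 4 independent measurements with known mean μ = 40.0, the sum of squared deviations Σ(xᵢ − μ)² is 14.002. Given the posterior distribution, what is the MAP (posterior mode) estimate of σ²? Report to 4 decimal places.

With known mean μ and an Inverse-Gamma(α, β) prior on σ², the Normal likelihood is conjugate: posterior is Inv-Gamma(α + n/2, β + Σ(xᵢ−μ)²/2).
Posterior: Inv-Gamma(2.4 + 4/2, 7.9 + 14.002/2) = Inv-Gamma(4.40, 14.9010).
Mode = β/(α+1) = 14.9010/5.40 = 2.7594.

2.7594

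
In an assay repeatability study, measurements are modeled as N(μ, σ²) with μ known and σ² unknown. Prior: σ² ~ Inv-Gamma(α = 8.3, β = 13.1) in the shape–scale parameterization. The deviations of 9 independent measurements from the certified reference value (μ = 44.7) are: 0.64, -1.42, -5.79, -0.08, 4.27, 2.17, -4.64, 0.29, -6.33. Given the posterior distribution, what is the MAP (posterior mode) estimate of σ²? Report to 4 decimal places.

5.3181

With known mean μ and an Inverse-Gamma(α, β) prior on σ², the Normal likelihood is conjugate: posterior is Inv-Gamma(α + n/2, β + Σ(xᵢ−μ)²/2).
Σ(xᵢ−μ)² = (0.64)² + (-1.42)² + (-5.79)² + (-0.08)² + (4.27)² + (2.17)² + (-4.64)² + (0.29)² + (-6.33)² = 120.5809.
Posterior: Inv-Gamma(8.3 + 9/2, 13.1 + 120.5809/2) = Inv-Gamma(12.80, 73.39045).
Mode = β/(α+1) = 73.39045/13.80 = 5.3181.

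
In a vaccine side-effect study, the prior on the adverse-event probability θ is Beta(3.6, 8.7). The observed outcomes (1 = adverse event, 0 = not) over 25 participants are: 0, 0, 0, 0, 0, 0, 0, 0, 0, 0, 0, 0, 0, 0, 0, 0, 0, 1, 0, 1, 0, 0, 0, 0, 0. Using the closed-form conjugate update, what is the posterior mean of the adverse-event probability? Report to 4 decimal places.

The Beta prior is conjugate to a Binomial/Bernoulli likelihood; the update adds successes to α and failures to β.
Posterior: Beta(α+k, β+n−k) = Beta(3.6+2, 8.7+23) = Beta(5.6, 31.7).
Posterior mean = α/(α+β) = 5.6/37.3 = 0.1501.

0.1501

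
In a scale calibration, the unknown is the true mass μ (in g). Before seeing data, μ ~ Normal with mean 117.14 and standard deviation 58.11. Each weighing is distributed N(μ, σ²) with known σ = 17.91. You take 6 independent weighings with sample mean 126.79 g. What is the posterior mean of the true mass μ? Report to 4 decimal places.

For Normal data with known variance σ², a Normal(μ₀, σ₀²) prior on μ is conjugate. Posterior precision = 1/σ₀² + n/σ²; posterior mean is the precision-weighted average of μ₀ and x̄.
n·x̄ = 6·126.79 = 760.74.
σ₀² = 58.11² = 3376.7721, σ² = 17.91² = 320.7681; σ² + n·σ₀² = 320.7681 + 6·3376.7721 = 20581.4007.
Posterior mean = (μ₀/σ₀² + n·x̄/σ²)/(1/σ₀² + n/σ²) = (σ²·μ₀ + σ₀²·n·x̄)/(σ² + n·σ₀²) = (320.7681·117.14 + 3376.7721·760.74)/20581.4007 = 2606420.382588/20581.4007 = 126.6396.

126.6396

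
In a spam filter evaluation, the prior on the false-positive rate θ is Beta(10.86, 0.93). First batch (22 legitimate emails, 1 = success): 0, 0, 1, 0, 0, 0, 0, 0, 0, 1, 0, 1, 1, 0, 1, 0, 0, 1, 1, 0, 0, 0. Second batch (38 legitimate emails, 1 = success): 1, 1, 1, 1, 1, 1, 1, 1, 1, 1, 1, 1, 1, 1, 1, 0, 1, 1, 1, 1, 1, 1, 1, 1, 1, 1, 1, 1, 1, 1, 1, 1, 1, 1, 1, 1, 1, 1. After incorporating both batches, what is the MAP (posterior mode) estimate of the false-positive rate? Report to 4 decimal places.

The Beta prior is conjugate to a Binomial/Bernoulli likelihood; the update adds successes to α and failures to β.
After batch 1: Beta(10.86+7, 0.93+15) = Beta(17.86, 15.93).
After batch 2: Beta(17.86+37, 15.93+1) = Beta(54.86, 16.93).
Mode of Beta(a,b) for a,b>1 is (a−1)/(a+b−2) = 53.86/69.79 = 0.7717.

0.7717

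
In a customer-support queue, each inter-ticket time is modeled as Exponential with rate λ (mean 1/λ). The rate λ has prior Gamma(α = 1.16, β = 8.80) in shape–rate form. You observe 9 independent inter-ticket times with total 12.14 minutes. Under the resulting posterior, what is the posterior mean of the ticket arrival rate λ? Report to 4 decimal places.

0.4852

With a Gamma(shape α, rate β) prior on the exponential rate λ, the posterior after n observations with total T = Σxᵢ is Gamma(α+n, β+T).
Posterior: Gamma(1.16+9, 8.80+12.14) = Gamma(10.16, 20.94).
Posterior mean of λ = α/β = 10.16/20.94 = 0.4852.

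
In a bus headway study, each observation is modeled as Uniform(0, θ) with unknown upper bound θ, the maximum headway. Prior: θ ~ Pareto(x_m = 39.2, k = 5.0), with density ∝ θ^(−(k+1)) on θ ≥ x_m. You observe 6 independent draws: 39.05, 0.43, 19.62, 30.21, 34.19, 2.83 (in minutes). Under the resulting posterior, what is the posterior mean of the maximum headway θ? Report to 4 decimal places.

A Pareto(scale x_m, shape k) prior on the upper bound θ of Uniform(0, θ) is conjugate: posterior is Pareto(max(x_m, max xᵢ), k + n).
Sample maximum = 39.05; prior scale x_m = 39.2 → posterior scale = max = 39.20.
Posterior shape = 5.0 + 6 = 11.0.
E[θ|data] = k·x_m/(k−1) = 11.0·39.20/10.0 = 43.1200.

43.1200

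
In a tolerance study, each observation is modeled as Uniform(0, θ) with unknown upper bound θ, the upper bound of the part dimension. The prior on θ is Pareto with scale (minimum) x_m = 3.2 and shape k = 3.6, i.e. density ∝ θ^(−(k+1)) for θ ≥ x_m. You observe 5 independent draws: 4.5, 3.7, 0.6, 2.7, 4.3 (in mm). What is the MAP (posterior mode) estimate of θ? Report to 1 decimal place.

A Pareto(scale x_m, shape k) prior on the upper bound θ of Uniform(0, θ) is conjugate: posterior is Pareto(max(x_m, max xᵢ), k + n).
Sample maximum = 4.5; prior scale x_m = 3.2 → posterior scale = max = 4.5.
Posterior shape = 3.6 + 5 = 8.6.
The Pareto density is decreasing on [x_m, ∞), so the mode is x_m = 4.5.

4.5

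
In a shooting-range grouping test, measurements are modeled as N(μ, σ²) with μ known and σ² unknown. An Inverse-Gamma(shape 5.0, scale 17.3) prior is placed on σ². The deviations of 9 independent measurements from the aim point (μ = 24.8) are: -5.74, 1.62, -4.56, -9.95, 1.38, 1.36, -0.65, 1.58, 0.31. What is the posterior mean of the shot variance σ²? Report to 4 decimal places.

With known mean μ and an Inverse-Gamma(α, β) prior on σ², the Normal likelihood is conjugate: posterior is Inv-Gamma(α + n/2, β + Σ(xᵢ−μ)²/2).
Σ(xᵢ−μ)² = (-5.74)² + (1.62)² + (-4.56)² + (-9.95)² + (1.38)² + (1.36)² + (-0.65)² + (1.58)² + (0.31)² = 162.1371.
Posterior: Inv-Gamma(5.0 + 9/2, 17.3 + 162.1371/2) = Inv-Gamma(9.50, 98.36855).
E[σ²|data] = β/(α−1) = 98.36855/8.50 = 11.5728.

11.5728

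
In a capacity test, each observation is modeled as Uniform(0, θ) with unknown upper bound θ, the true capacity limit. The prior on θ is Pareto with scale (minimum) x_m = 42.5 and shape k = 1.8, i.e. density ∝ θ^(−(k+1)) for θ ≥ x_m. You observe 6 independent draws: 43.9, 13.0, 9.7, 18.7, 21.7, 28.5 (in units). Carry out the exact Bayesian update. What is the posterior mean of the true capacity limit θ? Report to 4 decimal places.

A Pareto(scale x_m, shape k) prior on the upper bound θ of Uniform(0, θ) is conjugate: posterior is Pareto(max(x_m, max xᵢ), k + n).
Sample maximum = 43.9; prior scale x_m = 42.5 → posterior scale = max = 43.9.
Posterior shape = 1.8 + 6 = 7.8.
E[θ|data] = k·x_m/(k−1) = 7.8·43.9/6.8 = 50.3559.

50.3559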